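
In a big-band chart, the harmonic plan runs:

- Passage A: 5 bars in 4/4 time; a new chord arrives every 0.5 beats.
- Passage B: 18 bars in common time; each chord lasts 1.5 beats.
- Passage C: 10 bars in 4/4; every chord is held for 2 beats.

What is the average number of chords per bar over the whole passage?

36/11 chords per bar

A: 5 × 4 = 20 beats ÷ 0.5 = 40 chords.
B: 18 × 4 = 72 beats ÷ 1.5 = 48 chords.
C: 10 × 4 = 40 beats ÷ 2 = 20 chords.
Overall: 108 chords over 33 bars → 108/33 = 36/11 chords per bar.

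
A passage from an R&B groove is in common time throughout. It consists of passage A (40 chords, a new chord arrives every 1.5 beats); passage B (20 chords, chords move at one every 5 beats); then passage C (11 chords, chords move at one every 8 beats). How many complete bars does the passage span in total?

62 bars

A: 40 × 1.5 = 60 beats = 15 bars.
B: 20 × 5 = 100 beats = 25 bars.
C: 11 × 8 = 88 beats = 22 bars.
Total: 15 + 25 + 22 = 62 bars.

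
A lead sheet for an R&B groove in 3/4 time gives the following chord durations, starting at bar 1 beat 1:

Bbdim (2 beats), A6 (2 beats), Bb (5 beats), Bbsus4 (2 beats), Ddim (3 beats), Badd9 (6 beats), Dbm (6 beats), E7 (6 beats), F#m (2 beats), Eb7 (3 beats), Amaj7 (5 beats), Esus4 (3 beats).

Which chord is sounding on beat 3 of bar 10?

Beat 3 of bar 10 is beat (10−1)×3 + 3 = 30 overall.
Running totals: Bbdim ends at 2, A6 ends at 4, Bb ends at 9, Bbsus4 ends at 11, Ddim ends at 14, Badd9 ends at 20, Dbm ends at 26, E7 ends at 32.
Beat 30 falls within E7.

E7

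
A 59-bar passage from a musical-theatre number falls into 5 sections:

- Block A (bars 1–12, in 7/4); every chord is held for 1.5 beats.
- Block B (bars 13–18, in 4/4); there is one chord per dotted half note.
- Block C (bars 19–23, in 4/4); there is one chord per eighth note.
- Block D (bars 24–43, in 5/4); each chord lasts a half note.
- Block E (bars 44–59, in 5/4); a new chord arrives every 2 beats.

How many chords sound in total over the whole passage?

A has 84 beats and chords last 1.5 each, so 56 chords.
B has 24 beats and chords last 3 each, so 8 chords.
C has 20 beats and chords last 0.5 each, so 40 chords.
D has 100 beats and chords last 2 each, so 50 chords.
E has 80 beats and chords last 2 each, so 40 chords.
Total: 56 + 8 + 40 + 50 + 40 = 194.

194 chords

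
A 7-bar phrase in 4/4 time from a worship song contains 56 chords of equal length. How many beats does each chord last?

0.5 beats

7 bars × 4 beats/bar = 28 beats total.
28 beats ÷ 56 chords = 0.5 beats per chord.
(That is an eighth note.)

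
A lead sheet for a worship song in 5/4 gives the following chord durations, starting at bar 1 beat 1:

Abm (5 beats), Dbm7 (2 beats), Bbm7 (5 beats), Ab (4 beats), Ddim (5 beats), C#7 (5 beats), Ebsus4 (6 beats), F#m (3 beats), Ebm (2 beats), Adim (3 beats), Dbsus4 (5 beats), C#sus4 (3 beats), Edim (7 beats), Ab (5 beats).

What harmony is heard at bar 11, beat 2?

Beat 2 of bar 11 is beat (11−1)×5 + 2 = 52 overall.
Running totals: Abm ends at 5, Dbm7 ends at 7, Bbm7 ends at 12, Ab ends at 16, Ddim ends at 21, C#7 ends at 26, Ebsus4 ends at 32, F#m ends at 35, Ebm ends at 37, Adim ends at 40, Dbsus4 ends at 45, C#sus4 ends at 48, Edim ends at 55.
Beat 52 falls within Edim.

Edim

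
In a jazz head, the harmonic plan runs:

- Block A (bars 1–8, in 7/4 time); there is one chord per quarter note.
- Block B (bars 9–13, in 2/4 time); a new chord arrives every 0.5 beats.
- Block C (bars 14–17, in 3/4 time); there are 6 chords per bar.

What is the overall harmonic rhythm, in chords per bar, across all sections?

A: 8 × 7 = 56 beats ÷ 1 = 56 chords.
B: 5 × 2 = 10 beats ÷ 0.5 = 20 chords.
C: 4 × 3 = 12 beats ÷ 0.5 = 24 chords.
Overall: 100 chords over 17 bars → 100/17 = 100/17 chords per bar.

100/17 chords per bar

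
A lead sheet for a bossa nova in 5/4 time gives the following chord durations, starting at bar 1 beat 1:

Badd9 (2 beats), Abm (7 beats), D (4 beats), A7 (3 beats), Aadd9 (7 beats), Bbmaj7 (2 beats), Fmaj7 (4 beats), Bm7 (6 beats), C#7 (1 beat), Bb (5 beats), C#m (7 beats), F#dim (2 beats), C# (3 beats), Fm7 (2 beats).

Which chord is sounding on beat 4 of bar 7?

Beat 4 of bar 7 is beat (7−1)×5 + 4 = 34 overall.
Running totals: Badd9 ends at 2, Abm ends at 9, D ends at 13, A7 ends at 16, Aadd9 ends at 23, Bbmaj7 ends at 25, Fmaj7 ends at 29, Bm7 ends at 35.
Beat 34 falls within Bm7.

Bm7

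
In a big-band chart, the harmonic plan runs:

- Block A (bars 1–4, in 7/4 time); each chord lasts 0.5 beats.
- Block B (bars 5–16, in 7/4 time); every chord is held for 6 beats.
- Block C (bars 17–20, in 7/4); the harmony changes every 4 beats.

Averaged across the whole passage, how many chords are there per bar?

3.85 chords per bar

A: 4 × 7 = 28 beats ÷ 0.5 = 56 chords.
B: 12 × 7 = 84 beats ÷ 6 = 14 chords.
C: 4 × 7 = 28 beats ÷ 4 = 7 chords.
Overall: 77 chords over 20 bars → 77/20 = 3.85 chords per bar.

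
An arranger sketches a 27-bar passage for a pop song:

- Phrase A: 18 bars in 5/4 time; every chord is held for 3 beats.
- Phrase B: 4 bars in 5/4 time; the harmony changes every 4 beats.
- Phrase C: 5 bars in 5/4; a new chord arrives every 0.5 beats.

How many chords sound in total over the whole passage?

A has 90 beats and chords last 3 each, so 30 chords.
B has 20 beats and chords last 4 each, so 5 chords.
C has 25 beats and chords last 0.5 each, so 50 chords.
Total: 30 + 5 + 50 = 85.

85 chords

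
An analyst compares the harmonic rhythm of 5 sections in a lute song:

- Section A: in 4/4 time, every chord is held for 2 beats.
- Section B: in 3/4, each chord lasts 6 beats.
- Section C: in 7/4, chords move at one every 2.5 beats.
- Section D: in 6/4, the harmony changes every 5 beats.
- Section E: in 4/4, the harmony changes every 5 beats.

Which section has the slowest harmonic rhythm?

Section B

A: each chord is 2 beats in 4/4, so 2 per bar.
B: each chord is 6 beats in 3/4, so 0.5 per bar.
C: each chord is 2.5 beats in 7/4, so 2.8 per bar.
D: each chord is 5 beats in 6/4, so 1.2 per bar.
E: each chord is 5 beats in 4/4, so 0.8 per bar.
Slowest is B at 0.5 chords/bar.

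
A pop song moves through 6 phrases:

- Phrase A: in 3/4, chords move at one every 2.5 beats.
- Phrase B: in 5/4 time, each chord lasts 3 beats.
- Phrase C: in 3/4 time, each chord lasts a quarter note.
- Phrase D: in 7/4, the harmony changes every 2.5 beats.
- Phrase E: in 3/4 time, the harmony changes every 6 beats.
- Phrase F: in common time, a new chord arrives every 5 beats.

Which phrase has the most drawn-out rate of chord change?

A: 3/2.5 = 1.2 chords/bar.
B: 5/3 = 5/3 chords/bar.
C: 3/1 = 3 chords/bar.
D: 7/2.5 = 2.8 chords/bar.
E: 3/6 = 0.5 chords/bar.
F: 4/5 = 0.8 chords/bar.
Slowest is E at 0.5 chords/bar.

Phrase E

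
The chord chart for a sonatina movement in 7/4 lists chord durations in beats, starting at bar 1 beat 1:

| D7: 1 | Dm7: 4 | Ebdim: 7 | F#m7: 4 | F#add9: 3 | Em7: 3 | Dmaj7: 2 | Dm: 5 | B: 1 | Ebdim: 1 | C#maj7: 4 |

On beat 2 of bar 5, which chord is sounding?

B

Beat 2 of bar 5 is beat (5−1)×7 + 2 = 30 overall.
Running totals: D7 ends at 1, Dm7 ends at 5, Ebdim ends at 12, F#m7 ends at 16, F#add9 ends at 19, Em7 ends at 22, Dmaj7 ends at 24, Dm ends at 29, B ends at 30.
Beat 30 falls within B.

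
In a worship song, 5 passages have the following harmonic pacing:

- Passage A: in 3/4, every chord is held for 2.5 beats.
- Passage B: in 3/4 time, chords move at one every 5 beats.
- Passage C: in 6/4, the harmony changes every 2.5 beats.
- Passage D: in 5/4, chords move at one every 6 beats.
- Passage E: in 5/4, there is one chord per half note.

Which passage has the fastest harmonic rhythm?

Passage E

A: 3/2.5 = 1.2 chords/bar.
B: 3/5 = 0.6 chords/bar.
C: 6/2.5 = 2.4 chords/bar.
D: 5/6 = 5/6 chords/bar.
E: 5/2 = 2.5 chords/bar.
Fastest is E at 2.5 chords/bar.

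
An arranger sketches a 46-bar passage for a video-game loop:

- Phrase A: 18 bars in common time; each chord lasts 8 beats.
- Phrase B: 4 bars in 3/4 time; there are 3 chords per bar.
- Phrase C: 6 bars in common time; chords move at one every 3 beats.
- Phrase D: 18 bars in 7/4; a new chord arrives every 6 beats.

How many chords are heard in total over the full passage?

A: 18 bars × 4 beats = 72 beats; 8 beats/chord → 9 chords.
B: 4 bars × 3 beats = 12 beats; 1 beat/chord → 12 chords.
C: 6 bars × 4 beats = 24 beats; 3 beats/chord → 8 chords.
D: 18 bars × 7 beats = 126 beats; 6 beats/chord → 21 chords.
Total: 9 + 12 + 8 + 21 = 50.

50 chords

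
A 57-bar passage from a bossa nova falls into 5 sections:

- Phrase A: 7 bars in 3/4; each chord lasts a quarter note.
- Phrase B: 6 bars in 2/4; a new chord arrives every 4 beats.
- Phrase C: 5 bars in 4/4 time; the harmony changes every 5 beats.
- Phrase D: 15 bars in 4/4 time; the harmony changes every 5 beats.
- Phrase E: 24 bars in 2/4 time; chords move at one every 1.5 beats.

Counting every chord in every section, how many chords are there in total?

72 chords

A: 7·3 = 21 beats, 21/1 = 21 chords.
B: 6·2 = 12 beats, 12/4 = 3 chords.
C: 5·4 = 20 beats, 20/5 = 4 chords.
D: 15·4 = 60 beats, 60/5 = 12 chords.
E: 24·2 = 48 beats, 48/1.5 = 32 chords.
Total: 21 + 3 + 4 + 12 + 32 = 72.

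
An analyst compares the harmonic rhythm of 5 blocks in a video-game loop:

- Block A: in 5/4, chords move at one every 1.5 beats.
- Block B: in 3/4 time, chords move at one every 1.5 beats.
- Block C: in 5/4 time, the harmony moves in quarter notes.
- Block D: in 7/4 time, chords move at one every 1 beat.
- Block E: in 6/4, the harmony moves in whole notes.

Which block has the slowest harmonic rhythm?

Block E

A: 5 beats/bar ÷ 1.5 beats/chord = 10/3 chords/bar.
B: 3 beats/bar ÷ 1.5 beats/chord = 2 chords/bar.
C: 5 beats/bar ÷ 1 beat/chord = 5 chords/bar.
D: 7 beats/bar ÷ 1 beat/chord = 7 chords/bar.
E: 6 beats/bar ÷ 4 beats/chord = 1.5 chords/bar.
Slowest is E at 1.5 chords/bar.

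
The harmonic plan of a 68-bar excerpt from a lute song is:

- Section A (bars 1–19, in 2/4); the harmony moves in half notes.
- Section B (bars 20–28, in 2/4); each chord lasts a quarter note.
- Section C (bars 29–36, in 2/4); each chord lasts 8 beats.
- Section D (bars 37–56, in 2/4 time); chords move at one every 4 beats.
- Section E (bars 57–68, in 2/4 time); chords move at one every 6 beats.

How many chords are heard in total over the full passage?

A has 38 beats and chords last 2 each, so 19 chords.
B has 18 beats and chords last 1 each, so 18 chords.
C has 16 beats and chords last 8 each, so 2 chords.
D has 40 beats and chords last 4 each, so 10 chords.
E has 24 beats and chords last 6 each, so 4 chords.
Total: 19 + 18 + 2 + 10 + 4 = 53.

53 chords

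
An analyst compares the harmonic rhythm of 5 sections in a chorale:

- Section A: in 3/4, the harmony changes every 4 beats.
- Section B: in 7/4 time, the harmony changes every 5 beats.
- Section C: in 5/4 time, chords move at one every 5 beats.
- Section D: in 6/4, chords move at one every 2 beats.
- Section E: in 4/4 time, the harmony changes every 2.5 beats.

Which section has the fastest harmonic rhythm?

A: 3 beats/bar ÷ 4 beats/chord = 0.75 chords/bar.
B: 7 beats/bar ÷ 5 beats/chord = 1.4 chords/bar.
C: 5 beats/bar ÷ 5 beats/chord = 1 chord/bar.
D: 6 beats/bar ÷ 2 beats/chord = 3 chords/bar.
E: 4 beats/bar ÷ 2.5 beats/chord = 1.6 chords/bar.
Fastest is D at 3 chords/bar.

Section D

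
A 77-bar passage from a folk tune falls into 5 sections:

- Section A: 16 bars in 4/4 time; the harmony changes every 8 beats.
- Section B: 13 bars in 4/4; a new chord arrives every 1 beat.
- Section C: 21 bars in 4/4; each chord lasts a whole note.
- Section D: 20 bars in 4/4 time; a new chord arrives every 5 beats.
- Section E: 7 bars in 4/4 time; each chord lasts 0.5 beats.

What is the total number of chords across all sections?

A: 16 bars × 4 beats = 64 beats; 8 beats/chord → 8 chords.
B: 13 bars × 4 beats = 52 beats; 1 beat/chord → 52 chords.
C: 21 bars × 4 beats = 84 beats; 4 beats/chord → 21 chords.
D: 20 bars × 4 beats = 80 beats; 5 beats/chord → 16 chords.
E: 7 bars × 4 beats = 28 beats; 0.5 beats/chord → 56 chords.
Total: 8 + 52 + 21 + 16 + 56 = 153.

153 chords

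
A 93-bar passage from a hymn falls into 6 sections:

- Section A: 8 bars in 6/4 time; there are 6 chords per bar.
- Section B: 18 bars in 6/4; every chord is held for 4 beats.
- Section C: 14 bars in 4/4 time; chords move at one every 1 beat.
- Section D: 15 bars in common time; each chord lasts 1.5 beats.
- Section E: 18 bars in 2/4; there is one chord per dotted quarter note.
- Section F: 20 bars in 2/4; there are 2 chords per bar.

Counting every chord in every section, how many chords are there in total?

235 chords

A has 48 beats and chords last 1 each, so 48 chords.
B has 108 beats and chords last 4 each, so 27 chords.
C has 56 beats and chords last 1 each, so 56 chords.
D has 60 beats and chords last 1.5 each, so 40 chords.
E has 36 beats and chords last 1.5 each, so 24 chords.
F has 40 beats and chords last 1 each, so 40 chords.
Total: 48 + 27 + 56 + 40 + 24 + 40 = 235.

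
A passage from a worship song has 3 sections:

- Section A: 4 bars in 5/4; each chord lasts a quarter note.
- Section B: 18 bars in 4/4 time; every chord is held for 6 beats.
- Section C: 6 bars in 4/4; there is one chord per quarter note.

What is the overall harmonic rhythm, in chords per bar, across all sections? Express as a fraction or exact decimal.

A: 4 bars of 5 beats is 20 beats; at 1 beat each that's 20 chords.
B: 18 bars of 4 beats is 72 beats; at 6 beats each that's 12 chords.
C: 6 bars of 4 beats is 24 beats; at 1 beat each that's 24 chords.
Overall: 56 chords over 28 bars → 56/28 = 2 chords per bar.

2 chords per bar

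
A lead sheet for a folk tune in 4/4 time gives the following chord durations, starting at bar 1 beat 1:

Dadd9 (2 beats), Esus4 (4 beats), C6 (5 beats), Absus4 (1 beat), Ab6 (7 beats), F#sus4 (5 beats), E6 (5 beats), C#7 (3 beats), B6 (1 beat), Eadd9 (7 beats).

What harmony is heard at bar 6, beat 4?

Beat 4 of bar 6 is beat (6−1)×4 + 4 = 24 overall.
Running totals: Dadd9 ends at 2, Esus4 ends at 6, C6 ends at 11, Absus4 ends at 12, Ab6 ends at 19, F#sus4 ends at 24.
Beat 24 falls within F#sus4.

F#sus4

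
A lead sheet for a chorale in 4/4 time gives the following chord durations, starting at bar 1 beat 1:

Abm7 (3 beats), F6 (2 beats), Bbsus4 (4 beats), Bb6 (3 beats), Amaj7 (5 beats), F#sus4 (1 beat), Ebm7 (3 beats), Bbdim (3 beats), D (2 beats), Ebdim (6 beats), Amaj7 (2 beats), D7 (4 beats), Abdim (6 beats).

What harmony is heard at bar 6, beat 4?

Beat 4 of bar 6 is beat (6−1)×4 + 4 = 24 overall.
Running totals: Abm7 ends at 3, F6 ends at 5, Bbsus4 ends at 9, Bb6 ends at 12, Amaj7 ends at 17, F#sus4 ends at 18, Ebm7 ends at 21, Bbdim ends at 24.
Beat 24 falls within Bbdim.

Bbdim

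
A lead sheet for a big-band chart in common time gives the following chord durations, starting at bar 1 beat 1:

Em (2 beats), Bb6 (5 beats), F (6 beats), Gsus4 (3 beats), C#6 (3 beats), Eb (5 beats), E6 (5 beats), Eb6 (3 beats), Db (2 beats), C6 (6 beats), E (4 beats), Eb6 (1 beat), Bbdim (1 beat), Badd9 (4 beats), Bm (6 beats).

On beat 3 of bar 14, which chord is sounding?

Beat 3 of bar 14 is beat (14−1)×4 + 3 = 55 overall.
Running totals: Em ends at 2, Bb6 ends at 7, F ends at 13, Gsus4 ends at 16, C#6 ends at 19, Eb ends at 24, E6 ends at 29, Eb6 ends at 32, Db ends at 34, C6 ends at 40, E ends at 44, Eb6 ends at 45, Bbdim ends at 46, Badd9 ends at 50, Bm ends at 56.
Beat 55 falls within Bm.

Bm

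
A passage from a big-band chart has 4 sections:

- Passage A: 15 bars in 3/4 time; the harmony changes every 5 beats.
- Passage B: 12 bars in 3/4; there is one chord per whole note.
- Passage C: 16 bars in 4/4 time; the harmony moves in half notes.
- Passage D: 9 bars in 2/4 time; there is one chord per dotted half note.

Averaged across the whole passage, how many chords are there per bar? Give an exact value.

A: 15 × 3 = 45 beats ÷ 5 = 9 chords.
B: 12 × 3 = 36 beats ÷ 4 = 9 chords.
C: 16 × 4 = 64 beats ÷ 2 = 32 chords.
D: 9 × 2 = 18 beats ÷ 3 = 6 chords.
Overall: 56 chords over 52 bars → 56/52 = 14/13 chords per bar.

14/13 chords per bar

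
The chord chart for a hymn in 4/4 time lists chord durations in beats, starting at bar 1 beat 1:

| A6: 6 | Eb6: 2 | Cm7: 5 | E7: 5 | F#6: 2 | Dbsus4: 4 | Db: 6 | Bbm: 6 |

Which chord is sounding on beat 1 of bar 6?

Beat 1 of bar 6 is beat (6−1)×4 + 1 = 21 overall.
Running totals: A6 ends at 6, Eb6 ends at 8, Cm7 ends at 13, E7 ends at 18, F#6 ends at 20, Dbsus4 ends at 24.
Beat 21 falls within Dbsus4.

Dbsus4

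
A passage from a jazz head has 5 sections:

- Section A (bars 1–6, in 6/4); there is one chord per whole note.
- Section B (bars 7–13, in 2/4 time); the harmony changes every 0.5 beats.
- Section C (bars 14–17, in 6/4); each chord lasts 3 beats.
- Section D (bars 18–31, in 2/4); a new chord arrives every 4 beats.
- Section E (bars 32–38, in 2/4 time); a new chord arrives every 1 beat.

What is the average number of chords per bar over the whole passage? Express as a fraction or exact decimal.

33/19 chords per bar

A: 6 × 6 = 36 beats ÷ 4 = 9 chords.
B: 7 × 2 = 14 beats ÷ 0.5 = 28 chords.
C: 4 × 6 = 24 beats ÷ 3 = 8 chords.
D: 14 × 2 = 28 beats ÷ 4 = 7 chords.
E: 7 × 2 = 14 beats ÷ 1 = 14 chords.
Overall: 66 chords over 38 bars → 66/38 = 33/19 chords per bar.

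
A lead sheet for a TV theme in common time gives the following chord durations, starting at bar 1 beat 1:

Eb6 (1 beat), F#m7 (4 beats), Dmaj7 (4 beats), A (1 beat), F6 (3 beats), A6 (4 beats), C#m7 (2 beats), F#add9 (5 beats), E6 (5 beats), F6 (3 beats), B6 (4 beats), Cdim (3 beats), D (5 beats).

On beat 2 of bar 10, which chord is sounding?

Beat 2 of bar 10 is beat (10−1)×4 + 2 = 38 overall.
Running totals: Eb6 ends at 1, F#m7 ends at 5, Dmaj7 ends at 9, A ends at 10, F6 ends at 13, A6 ends at 17, C#m7 ends at 19, F#add9 ends at 24, E6 ends at 29, F6 ends at 32, B6 ends at 36, Cdim ends at 39.
Beat 38 falls within Cdim.

Cdim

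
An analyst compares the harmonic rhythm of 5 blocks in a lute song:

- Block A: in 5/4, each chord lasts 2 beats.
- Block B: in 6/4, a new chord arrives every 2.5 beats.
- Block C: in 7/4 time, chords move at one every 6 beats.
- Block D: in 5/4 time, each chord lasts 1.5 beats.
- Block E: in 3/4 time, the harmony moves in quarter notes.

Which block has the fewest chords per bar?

Block C

A: 5/2 = 2.5 chords/bar.
B: 6/2.5 = 2.4 chords/bar.
C: 7/6 = 7/6 chords/bar.
D: 5/1.5 = 10/3 chords/bar.
E: 3/1 = 3 chords/bar.
Slowest is C at 7/6 chords/bar.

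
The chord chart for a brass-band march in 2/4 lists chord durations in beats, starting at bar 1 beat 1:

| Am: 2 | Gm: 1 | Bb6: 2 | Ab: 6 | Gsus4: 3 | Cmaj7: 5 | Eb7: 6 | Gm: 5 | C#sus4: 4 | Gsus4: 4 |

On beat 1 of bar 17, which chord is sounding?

Beat 1 of bar 17 is beat (17−1)×2 + 1 = 33 overall.
Running totals: Am ends at 2, Gm ends at 3, Bb6 ends at 5, Ab ends at 11, Gsus4 ends at 14, Cmaj7 ends at 19, Eb7 ends at 25, Gm ends at 30, C#sus4 ends at 34.
Beat 33 falls within C#sus4.

C#sus4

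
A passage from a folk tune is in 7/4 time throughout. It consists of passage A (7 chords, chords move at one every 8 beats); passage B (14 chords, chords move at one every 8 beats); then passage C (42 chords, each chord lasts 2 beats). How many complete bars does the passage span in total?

36 bars

A: 7 × 8 = 56 beats = 8 bars.
B: 14 × 8 = 112 beats = 16 bars.
C: 42 × 2 = 84 beats = 12 bars.
Total: 8 + 16 + 12 = 36 bars.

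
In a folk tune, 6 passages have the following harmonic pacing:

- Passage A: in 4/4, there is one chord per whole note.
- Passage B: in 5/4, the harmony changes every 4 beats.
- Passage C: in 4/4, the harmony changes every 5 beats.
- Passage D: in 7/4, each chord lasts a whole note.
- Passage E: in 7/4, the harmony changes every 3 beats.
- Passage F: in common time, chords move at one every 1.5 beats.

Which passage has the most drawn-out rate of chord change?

Passage C

A: 4 beats/bar ÷ 4 beats/chord = 1 chord/bar.
B: 5 beats/bar ÷ 4 beats/chord = 1.25 chords/bar.
C: 4 beats/bar ÷ 5 beats/chord = 0.8 chords/bar.
D: 7 beats/bar ÷ 4 beats/chord = 1.75 chords/bar.
E: 7 beats/bar ÷ 3 beats/chord = 7/3 chords/bar.
F: 4 beats/bar ÷ 1.5 beats/chord = 8/3 chords/bar.
Slowest is C at 0.8 chords/bar.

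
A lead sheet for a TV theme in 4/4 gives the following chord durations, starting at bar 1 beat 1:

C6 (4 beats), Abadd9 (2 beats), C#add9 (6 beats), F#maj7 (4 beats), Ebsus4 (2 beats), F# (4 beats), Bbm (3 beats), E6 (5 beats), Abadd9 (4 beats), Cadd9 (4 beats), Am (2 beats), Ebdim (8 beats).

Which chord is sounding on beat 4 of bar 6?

Bbm

Beat 4 of bar 6 is beat (6−1)×4 + 4 = 24 overall.
Running totals: C6 ends at 4, Abadd9 ends at 6, C#add9 ends at 12, F#maj7 ends at 16, Ebsus4 ends at 18, F# ends at 22, Bbm ends at 25.
Beat 24 falls within Bbm.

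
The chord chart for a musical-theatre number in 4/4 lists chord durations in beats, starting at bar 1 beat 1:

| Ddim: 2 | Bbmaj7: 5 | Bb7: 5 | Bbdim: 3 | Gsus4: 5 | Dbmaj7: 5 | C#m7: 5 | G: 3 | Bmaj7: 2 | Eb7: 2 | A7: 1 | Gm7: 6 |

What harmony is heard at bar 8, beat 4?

Beat 4 of bar 8 is beat (8−1)×4 + 4 = 32 overall.
Running totals: Ddim ends at 2, Bbmaj7 ends at 7, Bb7 ends at 12, Bbdim ends at 15, Gsus4 ends at 20, Dbmaj7 ends at 25, C#m7 ends at 30, G ends at 33.
Beat 32 falls within G.

G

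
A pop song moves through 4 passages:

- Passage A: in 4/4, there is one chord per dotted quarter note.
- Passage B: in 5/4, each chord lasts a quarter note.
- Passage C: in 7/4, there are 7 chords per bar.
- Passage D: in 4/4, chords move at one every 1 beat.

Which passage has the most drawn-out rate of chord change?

A: each chord is 1.5 beats in 4/4, so 8/3 per bar.
B: each chord is 1 beat in 5/4, so 5 per bar.
C: each chord is 1 beat in 7/4, so 7 per bar.
D: each chord is 1 beat in 4/4, so 4 per bar.
Slowest is A at 8/3 chords/bar.

Passage A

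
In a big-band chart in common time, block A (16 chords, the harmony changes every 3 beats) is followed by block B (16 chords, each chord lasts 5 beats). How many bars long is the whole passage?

32 bars

A: 16 × 3 = 48 beats = 12 bars.
B: 16 × 5 = 80 beats = 20 bars.
Total: 12 + 20 = 32 bars.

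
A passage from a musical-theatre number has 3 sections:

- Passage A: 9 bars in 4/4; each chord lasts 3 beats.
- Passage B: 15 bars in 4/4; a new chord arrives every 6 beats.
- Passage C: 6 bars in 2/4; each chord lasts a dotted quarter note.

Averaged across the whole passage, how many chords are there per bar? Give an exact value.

1 chords per bar

A: 9 × 4 = 36 beats ÷ 3 = 12 chords.
B: 15 × 4 = 60 beats ÷ 6 = 10 chords.
C: 6 × 2 = 12 beats ÷ 1.5 = 8 chords.
Overall: 30 chords over 30 bars → 30/30 = 1 chords per bar.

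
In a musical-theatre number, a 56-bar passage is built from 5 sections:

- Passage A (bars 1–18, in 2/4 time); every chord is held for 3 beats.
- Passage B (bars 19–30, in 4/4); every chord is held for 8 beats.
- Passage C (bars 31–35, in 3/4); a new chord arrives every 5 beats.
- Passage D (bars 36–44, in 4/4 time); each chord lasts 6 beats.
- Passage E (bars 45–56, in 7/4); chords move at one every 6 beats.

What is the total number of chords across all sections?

41 chords

A has 36 beats and chords last 3 each, so 12 chords.
B has 48 beats and chords last 8 each, so 6 chords.
C has 15 beats and chords last 5 each, so 3 chords.
D has 36 beats and chords last 6 each, so 6 chords.
E has 84 beats and chords last 6 each, so 14 chords.
Total: 12 + 6 + 3 + 6 + 14 = 41.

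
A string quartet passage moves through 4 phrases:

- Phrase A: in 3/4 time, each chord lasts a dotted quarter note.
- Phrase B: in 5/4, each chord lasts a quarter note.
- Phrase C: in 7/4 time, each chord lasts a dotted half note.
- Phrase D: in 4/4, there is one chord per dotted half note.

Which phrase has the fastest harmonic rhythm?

Phrase B

A: 3/1.5 = 2 chords/bar.
B: 5/1 = 5 chords/bar.
C: 7/3 = 7/3 chords/bar.
D: 4/3 = 4/3 chords/bar.
Fastest is B at 5 chords/bar.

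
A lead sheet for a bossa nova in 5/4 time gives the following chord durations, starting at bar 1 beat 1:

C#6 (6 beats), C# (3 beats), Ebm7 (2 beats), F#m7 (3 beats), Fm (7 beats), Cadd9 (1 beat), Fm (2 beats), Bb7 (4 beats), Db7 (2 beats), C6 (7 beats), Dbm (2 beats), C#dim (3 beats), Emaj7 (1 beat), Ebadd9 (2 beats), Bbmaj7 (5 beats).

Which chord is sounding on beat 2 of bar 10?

Bbmaj7

Beat 2 of bar 10 is beat (10−1)×5 + 2 = 47 overall.
Running totals: C#6 ends at 6, C# ends at 9, Ebm7 ends at 11, F#m7 ends at 14, Fm ends at 21, Cadd9 ends at 22, Fm ends at 24, Bb7 ends at 28, Db7 ends at 30, C6 ends at 37, Dbm ends at 39, C#dim ends at 42, Emaj7 ends at 43, Ebadd9 ends at 45, Bbmaj7 ends at 50.
Beat 47 falls within Bbmaj7.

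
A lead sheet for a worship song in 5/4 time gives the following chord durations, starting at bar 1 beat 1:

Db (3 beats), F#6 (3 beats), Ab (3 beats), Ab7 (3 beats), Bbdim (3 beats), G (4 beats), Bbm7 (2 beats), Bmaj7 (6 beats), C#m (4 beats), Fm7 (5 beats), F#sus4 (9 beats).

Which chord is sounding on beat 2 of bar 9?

Beat 2 of bar 9 is beat (9−1)×5 + 2 = 42 overall.
Running totals: Db ends at 3, F#6 ends at 6, Ab ends at 9, Ab7 ends at 12, Bbdim ends at 15, G ends at 19, Bbm7 ends at 21, Bmaj7 ends at 27, C#m ends at 31, Fm7 ends at 36, F#sus4 ends at 45.
Beat 42 falls within F#sus4.

F#sus4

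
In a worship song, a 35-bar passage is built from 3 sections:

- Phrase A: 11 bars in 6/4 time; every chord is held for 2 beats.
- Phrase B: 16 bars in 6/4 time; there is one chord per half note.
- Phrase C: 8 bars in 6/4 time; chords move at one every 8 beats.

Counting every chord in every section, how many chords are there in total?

87 chords

A: 11·6 = 66 beats, 66/2 = 33 chords.
B: 16·6 = 96 beats, 96/2 = 48 chords.
C: 8·6 = 48 beats, 48/8 = 6 chords.
Total: 33 + 48 + 6 = 87.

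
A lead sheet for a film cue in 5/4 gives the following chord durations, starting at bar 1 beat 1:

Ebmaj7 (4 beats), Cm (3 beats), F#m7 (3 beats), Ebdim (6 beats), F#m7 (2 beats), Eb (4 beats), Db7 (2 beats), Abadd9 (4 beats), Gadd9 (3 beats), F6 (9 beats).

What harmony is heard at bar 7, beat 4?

F6

Beat 4 of bar 7 is beat (7−1)×5 + 4 = 34 overall.
Running totals: Ebmaj7 ends at 4, Cm ends at 7, F#m7 ends at 10, Ebdim ends at 16, F#m7 ends at 18, Eb ends at 22, Db7 ends at 24, Abadd9 ends at 28, Gadd9 ends at 31, F6 ends at 40.
Beat 34 falls within F6.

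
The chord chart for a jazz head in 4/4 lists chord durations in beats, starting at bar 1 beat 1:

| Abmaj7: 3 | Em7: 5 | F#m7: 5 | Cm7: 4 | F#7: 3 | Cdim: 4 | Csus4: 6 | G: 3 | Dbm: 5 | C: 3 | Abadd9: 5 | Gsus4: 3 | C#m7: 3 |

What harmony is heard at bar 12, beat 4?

Gsus4

Beat 4 of bar 12 is beat (12−1)×4 + 4 = 48 overall.
Running totals: Abmaj7 ends at 3, Em7 ends at 8, F#m7 ends at 13, Cm7 ends at 17, F#7 ends at 20, Cdim ends at 24, Csus4 ends at 30, G ends at 33, Dbm ends at 38, C ends at 41, Abadd9 ends at 46, Gsus4 ends at 49.
Beat 48 falls within Gsus4.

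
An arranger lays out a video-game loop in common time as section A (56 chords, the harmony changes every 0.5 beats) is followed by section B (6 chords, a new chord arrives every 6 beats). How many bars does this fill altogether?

A: 56 × 0.5 = 28 beats = 7 bars.
B: 6 × 6 = 36 beats = 9 bars.
Total: 7 + 9 = 16 bars.

16 bars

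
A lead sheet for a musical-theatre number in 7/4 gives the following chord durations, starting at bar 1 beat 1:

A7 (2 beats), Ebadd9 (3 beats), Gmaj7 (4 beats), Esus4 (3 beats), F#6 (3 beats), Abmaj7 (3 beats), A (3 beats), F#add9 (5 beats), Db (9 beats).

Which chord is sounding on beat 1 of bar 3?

F#6

Beat 1 of bar 3 is beat (3−1)×7 + 1 = 15 overall.
Running totals: A7 ends at 2, Ebadd9 ends at 5, Gmaj7 ends at 9, Esus4 ends at 12, F#6 ends at 15.
Beat 15 falls within F#6.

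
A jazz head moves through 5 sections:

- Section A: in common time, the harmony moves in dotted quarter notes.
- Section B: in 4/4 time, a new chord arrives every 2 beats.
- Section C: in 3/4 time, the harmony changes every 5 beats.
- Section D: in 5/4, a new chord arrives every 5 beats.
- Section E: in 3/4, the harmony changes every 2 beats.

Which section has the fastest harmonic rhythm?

A: 4 beats/bar ÷ 1.5 beats/chord = 8/3 chords/bar.
B: 4 beats/bar ÷ 2 beats/chord = 2 chords/bar.
C: 3 beats/bar ÷ 5 beats/chord = 0.6 chords/bar.
D: 5 beats/bar ÷ 5 beats/chord = 1 chord/bar.
E: 3 beats/bar ÷ 2 beats/chord = 1.5 chords/bar.
Fastest is A at 8/3 chords/bar.

Section A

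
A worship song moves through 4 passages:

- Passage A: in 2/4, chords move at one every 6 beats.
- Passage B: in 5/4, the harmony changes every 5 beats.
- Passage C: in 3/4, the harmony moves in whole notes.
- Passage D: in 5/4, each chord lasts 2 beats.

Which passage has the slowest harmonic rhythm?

Passage A

A: 2 beats/bar ÷ 6 beats/chord = 1/3 chords/bar.
B: 5 beats/bar ÷ 5 beats/chord = 1 chord/bar.
C: 3 beats/bar ÷ 4 beats/chord = 0.75 chords/bar.
D: 5 beats/bar ÷ 2 beats/chord = 2.5 chords/bar.
Slowest is A at 1/3 chords/bar.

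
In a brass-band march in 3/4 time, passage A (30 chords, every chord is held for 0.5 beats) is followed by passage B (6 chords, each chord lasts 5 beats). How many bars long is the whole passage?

A: 30 × 0.5 = 15 beats = 5 bars.
B: 6 × 5 = 30 beats = 10 bars.
Total: 5 + 10 = 15 bars.

15 bars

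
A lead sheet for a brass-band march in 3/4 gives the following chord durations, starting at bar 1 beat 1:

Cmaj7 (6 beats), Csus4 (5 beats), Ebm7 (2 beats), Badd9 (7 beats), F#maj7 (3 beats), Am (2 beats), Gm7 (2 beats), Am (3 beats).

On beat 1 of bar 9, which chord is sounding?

Am

Beat 1 of bar 9 is beat (9−1)×3 + 1 = 25 overall.
Running totals: Cmaj7 ends at 6, Csus4 ends at 11, Ebm7 ends at 13, Badd9 ends at 20, F#maj7 ends at 23, Am ends at 25.
Beat 25 falls within Am.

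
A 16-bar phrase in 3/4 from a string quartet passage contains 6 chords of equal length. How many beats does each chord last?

8 beats

16 bars × 3 beats/bar = 48 beats total.
48 beats ÷ 6 chords = 8 beats per chord.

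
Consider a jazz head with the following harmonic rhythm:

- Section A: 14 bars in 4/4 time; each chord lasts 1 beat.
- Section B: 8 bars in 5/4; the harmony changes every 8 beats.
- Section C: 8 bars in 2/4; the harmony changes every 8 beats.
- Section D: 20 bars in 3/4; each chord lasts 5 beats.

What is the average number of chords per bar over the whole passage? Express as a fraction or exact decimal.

A: 14 × 4 = 56 beats ÷ 1 = 56 chords.
B: 8 × 5 = 40 beats ÷ 8 = 5 chords.
C: 8 × 2 = 16 beats ÷ 8 = 2 chords.
D: 20 × 3 = 60 beats ÷ 5 = 12 chords.
Overall: 75 chords over 50 bars → 75/50 = 1.5 chords per bar.

1.5 chords per bar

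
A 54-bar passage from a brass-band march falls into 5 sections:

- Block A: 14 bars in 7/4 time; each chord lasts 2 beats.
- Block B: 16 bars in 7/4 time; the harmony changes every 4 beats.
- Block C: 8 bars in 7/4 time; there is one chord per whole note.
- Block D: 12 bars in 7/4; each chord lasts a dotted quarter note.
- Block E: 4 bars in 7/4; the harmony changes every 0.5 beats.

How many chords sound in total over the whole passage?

203 chords

A: 14·7 = 98 beats, 98/2 = 49 chords.
B: 16·7 = 112 beats, 112/4 = 28 chords.
C: 8·7 = 56 beats, 56/4 = 14 chords.
D: 12·7 = 84 beats, 84/1.5 = 56 chords.
E: 4·7 = 28 beats, 28/0.5 = 56 chords.
Total: 49 + 28 + 14 + 56 + 56 = 203.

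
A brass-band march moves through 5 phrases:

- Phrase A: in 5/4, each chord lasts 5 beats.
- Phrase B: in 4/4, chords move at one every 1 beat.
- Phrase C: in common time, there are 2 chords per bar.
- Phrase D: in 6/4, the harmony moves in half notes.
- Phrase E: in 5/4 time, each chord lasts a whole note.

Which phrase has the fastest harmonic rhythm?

A: each chord is 5 beats in 5/4, so 1 per bar.
B: each chord is 1 beat in 4/4, so 4 per bar.
C: each chord is 2 beats in 4/4, so 2 per bar.
D: each chord is 2 beats in 6/4, so 3 per bar.
E: each chord is 4 beats in 5/4, so 1.25 per bar.
Fastest is B at 4 chords/bar.

Phrase B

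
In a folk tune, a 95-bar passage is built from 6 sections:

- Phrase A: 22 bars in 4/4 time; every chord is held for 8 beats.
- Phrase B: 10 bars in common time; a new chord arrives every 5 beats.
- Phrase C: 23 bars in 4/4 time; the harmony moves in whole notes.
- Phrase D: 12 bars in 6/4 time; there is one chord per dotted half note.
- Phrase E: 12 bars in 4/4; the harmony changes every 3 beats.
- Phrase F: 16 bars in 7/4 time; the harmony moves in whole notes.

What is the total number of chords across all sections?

A: 22·4 = 88 beats, 88/8 = 11 chords.
B: 10·4 = 40 beats, 40/5 = 8 chords.
C: 23·4 = 92 beats, 92/4 = 23 chords.
D: 12·6 = 72 beats, 72/3 = 24 chords.
E: 12·4 = 48 beats, 48/3 = 16 chords.
F: 16·7 = 112 beats, 112/4 = 28 chords.
Total: 11 + 8 + 23 + 24 + 16 + 28 = 110.

110 chords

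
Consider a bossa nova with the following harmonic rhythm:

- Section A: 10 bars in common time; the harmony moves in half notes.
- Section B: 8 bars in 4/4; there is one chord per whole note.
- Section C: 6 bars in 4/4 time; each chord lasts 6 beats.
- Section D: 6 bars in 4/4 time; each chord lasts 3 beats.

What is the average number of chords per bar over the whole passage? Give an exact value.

4/3 chords per bar

A: 10 bars of 4 beats is 40 beats; at 2 beats each that's 20 chords.
B: 8 bars of 4 beats is 32 beats; at 4 beats each that's 8 chords.
C: 6 bars of 4 beats is 24 beats; at 6 beats each that's 4 chords.
D: 6 bars of 4 beats is 24 beats; at 3 beats each that's 8 chords.
Overall: 40 chords over 30 bars → 40/30 = 4/3 chords per bar.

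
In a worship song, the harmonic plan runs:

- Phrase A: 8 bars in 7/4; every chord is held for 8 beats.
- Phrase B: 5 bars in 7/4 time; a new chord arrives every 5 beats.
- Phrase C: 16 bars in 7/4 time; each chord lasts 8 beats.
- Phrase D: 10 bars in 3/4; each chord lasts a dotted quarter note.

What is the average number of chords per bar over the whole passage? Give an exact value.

16/13 chords per bar

A: 8 bars of 7 beats is 56 beats; at 8 beats each that's 7 chords.
B: 5 bars of 7 beats is 35 beats; at 5 beats each that's 7 chords.
C: 16 bars of 7 beats is 112 beats; at 8 beats each that's 14 chords.
D: 10 bars of 3 beats is 30 beats; at 1.5 beats each that's 20 chords.
Overall: 48 chords over 39 bars → 48/39 = 16/13 chords per bar.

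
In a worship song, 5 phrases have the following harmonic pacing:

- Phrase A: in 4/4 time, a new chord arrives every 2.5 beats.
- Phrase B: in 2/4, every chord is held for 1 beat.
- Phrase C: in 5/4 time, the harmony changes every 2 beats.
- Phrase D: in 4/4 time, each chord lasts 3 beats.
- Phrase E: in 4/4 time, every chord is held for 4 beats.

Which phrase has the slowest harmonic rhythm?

Phrase E

A: 4 beats/bar ÷ 2.5 beats/chord = 1.6 chords/bar.
B: 2 beats/bar ÷ 1 beat/chord = 2 chords/bar.
C: 5 beats/bar ÷ 2 beats/chord = 2.5 chords/bar.
D: 4 beats/bar ÷ 3 beats/chord = 4/3 chords/bar.
E: 4 beats/bar ÷ 4 beats/chord = 1 chord/bar.
Slowest is E at 1 chords/bar.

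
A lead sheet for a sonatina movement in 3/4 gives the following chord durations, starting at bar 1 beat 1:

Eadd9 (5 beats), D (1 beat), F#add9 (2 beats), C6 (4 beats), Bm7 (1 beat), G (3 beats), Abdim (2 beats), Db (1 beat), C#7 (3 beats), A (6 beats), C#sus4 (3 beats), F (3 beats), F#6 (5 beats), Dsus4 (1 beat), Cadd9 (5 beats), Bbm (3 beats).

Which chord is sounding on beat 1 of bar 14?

Beat 1 of bar 14 is beat (14−1)×3 + 1 = 40 overall.
Running totals: Eadd9 ends at 5, D ends at 6, F#add9 ends at 8, C6 ends at 12, Bm7 ends at 13, G ends at 16, Abdim ends at 18, Db ends at 19, C#7 ends at 22, A ends at 28, C#sus4 ends at 31, F ends at 34, F#6 ends at 39, Dsus4 ends at 40.
Beat 40 falls within Dsus4.

Dsus4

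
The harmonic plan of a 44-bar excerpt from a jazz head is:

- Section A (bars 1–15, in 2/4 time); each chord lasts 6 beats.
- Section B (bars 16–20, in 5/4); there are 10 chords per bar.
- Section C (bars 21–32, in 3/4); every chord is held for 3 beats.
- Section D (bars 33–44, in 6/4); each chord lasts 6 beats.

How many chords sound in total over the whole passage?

A has 30 beats and chords last 6 each, so 5 chords.
B has 25 beats and chords last 0.5 each, so 50 chords.
C has 36 beats and chords last 3 each, so 12 chords.
D has 72 beats and chords last 6 each, so 12 chords.
Total: 5 + 50 + 12 + 12 = 79.

79 chords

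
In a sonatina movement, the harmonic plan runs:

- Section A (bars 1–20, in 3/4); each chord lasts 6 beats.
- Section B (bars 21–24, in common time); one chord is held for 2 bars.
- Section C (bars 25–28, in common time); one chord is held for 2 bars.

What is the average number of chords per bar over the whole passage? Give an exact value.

0.5 chords per bar

A: 20 bars of 3 beats is 60 beats; at 6 beats each that's 10 chords.
B: 4 bars of 4 beats is 16 beats; at 8 beats each that's 2 chords.
C: 4 bars of 4 beats is 16 beats; at 8 beats each that's 2 chords.
Overall: 14 chords over 28 bars → 14/28 = 0.5 chords per bar.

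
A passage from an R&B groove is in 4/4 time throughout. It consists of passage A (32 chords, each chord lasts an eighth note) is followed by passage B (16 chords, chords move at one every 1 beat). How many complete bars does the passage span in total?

A: 32 × 0.5 = 16 beats = 4 bars.
B: 16 × 1 = 16 beats = 4 bars.
Total: 4 + 4 = 8 bars.

8 bars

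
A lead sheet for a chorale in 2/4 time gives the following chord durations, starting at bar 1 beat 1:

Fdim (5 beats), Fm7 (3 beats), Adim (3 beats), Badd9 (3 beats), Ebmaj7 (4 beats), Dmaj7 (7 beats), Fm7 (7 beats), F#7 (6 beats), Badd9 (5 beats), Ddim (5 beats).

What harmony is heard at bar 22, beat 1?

Badd9

Beat 1 of bar 22 is beat (22−1)×2 + 1 = 43 overall.
Running totals: Fdim ends at 5, Fm7 ends at 8, Adim ends at 11, Badd9 ends at 14, Ebmaj7 ends at 18, Dmaj7 ends at 25, Fm7 ends at 32, F#7 ends at 38, Badd9 ends at 43.
Beat 43 falls within Badd9.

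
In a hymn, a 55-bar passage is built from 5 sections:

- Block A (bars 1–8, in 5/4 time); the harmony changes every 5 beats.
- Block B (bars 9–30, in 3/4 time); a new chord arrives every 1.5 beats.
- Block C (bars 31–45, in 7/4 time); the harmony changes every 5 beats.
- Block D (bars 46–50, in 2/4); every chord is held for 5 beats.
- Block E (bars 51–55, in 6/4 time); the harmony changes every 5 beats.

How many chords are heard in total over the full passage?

A: 8·5 = 40 beats, 40/5 = 8 chords.
B: 22·3 = 66 beats, 66/1.5 = 44 chords.
C: 15·7 = 105 beats, 105/5 = 21 chords.
D: 5·2 = 10 beats, 10/5 = 2 chords.
E: 5·6 = 30 beats, 30/5 = 6 chords.
Total: 8 + 44 + 21 + 2 + 6 = 81.

81 chords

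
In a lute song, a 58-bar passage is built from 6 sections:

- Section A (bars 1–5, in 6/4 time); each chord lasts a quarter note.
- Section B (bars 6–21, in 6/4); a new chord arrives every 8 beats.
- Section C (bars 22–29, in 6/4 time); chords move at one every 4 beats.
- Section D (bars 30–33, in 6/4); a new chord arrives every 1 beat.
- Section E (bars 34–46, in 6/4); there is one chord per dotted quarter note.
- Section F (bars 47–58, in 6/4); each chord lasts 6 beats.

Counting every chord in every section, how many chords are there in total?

142 chords

A has 30 beats and chords last 1 each, so 30 chords.
B has 96 beats and chords last 8 each, so 12 chords.
C has 48 beats and chords last 4 each, so 12 chords.
D has 24 beats and chords last 1 each, so 24 chords.
E has 78 beats and chords last 1.5 each, so 52 chords.
F has 72 beats and chords last 6 each, so 12 chords.
Total: 30 + 12 + 12 + 24 + 52 + 12 = 142.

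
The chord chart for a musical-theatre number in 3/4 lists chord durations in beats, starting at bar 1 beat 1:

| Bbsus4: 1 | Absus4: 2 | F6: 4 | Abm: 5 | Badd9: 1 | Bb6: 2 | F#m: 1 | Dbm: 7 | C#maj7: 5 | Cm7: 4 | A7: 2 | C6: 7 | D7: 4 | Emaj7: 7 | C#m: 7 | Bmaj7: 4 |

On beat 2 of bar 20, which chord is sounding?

C#m

Beat 2 of bar 20 is beat (20−1)×3 + 2 = 59 overall.
Running totals: Bbsus4 ends at 1, Absus4 ends at 3, F6 ends at 7, Abm ends at 12, Badd9 ends at 13, Bb6 ends at 15, F#m ends at 16, Dbm ends at 23, C#maj7 ends at 28, Cm7 ends at 32, A7 ends at 34, C6 ends at 41, D7 ends at 45, Emaj7 ends at 52, C#m ends at 59.
Beat 59 falls within C#m.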